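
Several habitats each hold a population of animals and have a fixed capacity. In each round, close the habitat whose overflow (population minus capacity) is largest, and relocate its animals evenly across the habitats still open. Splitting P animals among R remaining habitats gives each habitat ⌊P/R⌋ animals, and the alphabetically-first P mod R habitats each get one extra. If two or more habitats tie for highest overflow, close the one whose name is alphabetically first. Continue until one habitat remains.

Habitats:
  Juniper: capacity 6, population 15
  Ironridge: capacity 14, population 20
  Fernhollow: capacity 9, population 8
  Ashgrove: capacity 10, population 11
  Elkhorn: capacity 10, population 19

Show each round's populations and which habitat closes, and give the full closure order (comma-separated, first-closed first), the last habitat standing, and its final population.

Closure order: Elkhorn, Juniper, Ironridge, Ashgrove
Last habitat: Fernhollow with 73 animals

Round 1: Ashgrove=11 Elkhorn=19 Fernhollow=8 Ironridge=20 Juniper=15 → close Elkhorn (overflow 9)
  19÷4 = 4 each, +1 to first 3
Round 2: Ashgrove=16 Fernhollow=13 Ironridge=25 Juniper=19 → close Juniper (overflow 13)
  19÷3 = 6 each, +1 to first 1
Round 3: Ashgrove=23 Fernhollow=19 Ironridge=31 → close Ironridge (overflow 17)
  31÷2 = 15 each, +1 to first 1
Round 4: Ashgrove=39 Fernhollow=34 → close Ashgrove (overflow 29)
  39÷1 = 39 each, +1 to first 0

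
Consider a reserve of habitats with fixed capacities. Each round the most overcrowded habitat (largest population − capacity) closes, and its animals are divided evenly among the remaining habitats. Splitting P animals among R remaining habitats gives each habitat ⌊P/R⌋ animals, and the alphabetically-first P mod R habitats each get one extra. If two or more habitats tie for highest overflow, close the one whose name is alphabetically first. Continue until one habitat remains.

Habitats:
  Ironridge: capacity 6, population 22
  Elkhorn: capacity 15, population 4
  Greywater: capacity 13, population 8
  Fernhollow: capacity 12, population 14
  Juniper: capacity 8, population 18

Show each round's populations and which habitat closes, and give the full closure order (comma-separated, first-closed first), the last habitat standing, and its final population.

Round 1: Elkhorn=4 Fernhollow=14 Greywater=8 Ironridge=22 Juniper=18 → close Ironridge (overflow 16)
  22÷4 = 5 each, +1 to first 2
Round 2: Elkhorn=10 Fernhollow=20 Greywater=13 Juniper=23 → close Juniper (overflow 15)
  23÷3 = 7 each, +1 to first 2
Round 3: Elkhorn=18 Fernhollow=28 Greywater=20 → close Fernhollow (overflow 16)
  28÷2 = 14 each, +1 to first 0
Round 4: Elkhorn=32 Greywater=34 → close Greywater (overflow 21)
  34÷1 = 34 each, +1 to first 0

Closure order: Ironridge, Juniper, Fernhollow, Greywater
Last habitat: Elkhorn with 66 animals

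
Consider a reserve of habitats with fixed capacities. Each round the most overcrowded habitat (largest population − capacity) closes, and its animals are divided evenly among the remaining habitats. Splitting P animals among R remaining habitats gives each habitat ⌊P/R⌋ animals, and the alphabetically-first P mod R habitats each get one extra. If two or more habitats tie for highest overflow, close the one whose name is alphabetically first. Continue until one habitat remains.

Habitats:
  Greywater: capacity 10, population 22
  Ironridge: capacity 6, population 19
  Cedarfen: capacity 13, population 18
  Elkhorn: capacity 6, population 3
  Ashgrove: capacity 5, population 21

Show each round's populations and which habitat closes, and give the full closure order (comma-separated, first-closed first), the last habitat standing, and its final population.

Round 1: Ashgrove=21 Cedarfen=18 Elkhorn=3 Greywater=22 Ironridge=19 → close Ashgrove (overflow 16)
  21÷4 = 5 each, +1 to first 1
Round 2: Cedarfen=24 Elkhorn=8 Greywater=27 Ironridge=24 → close Ironridge (overflow 18)
  24÷3 = 8 each, +1 to first 0
Round 3: Cedarfen=32 Elkhorn=16 Greywater=35 → close Greywater (overflow 25)
  35÷2 = 17 each, +1 to first 1
Round 4: Cedarfen=50 Elkhorn=33 → close Cedarfen (overflow 37)
  50÷1 = 50 each, +1 to first 0

Closure order: Ashgrove, Ironridge, Greywater, Cedarfen
Last habitat: Elkhorn with 83 animals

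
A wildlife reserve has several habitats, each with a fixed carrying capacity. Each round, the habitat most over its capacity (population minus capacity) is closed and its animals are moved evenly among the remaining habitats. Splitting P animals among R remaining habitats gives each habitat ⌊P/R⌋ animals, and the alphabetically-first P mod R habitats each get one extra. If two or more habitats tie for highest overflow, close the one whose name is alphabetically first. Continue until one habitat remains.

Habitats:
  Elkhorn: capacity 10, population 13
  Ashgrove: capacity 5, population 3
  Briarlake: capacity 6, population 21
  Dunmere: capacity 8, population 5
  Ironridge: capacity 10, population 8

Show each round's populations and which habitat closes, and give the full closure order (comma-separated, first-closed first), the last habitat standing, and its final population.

Closure order: Briarlake, Elkhorn, Ashgrove, Dunmere
Last habitat: Ironridge with 50 animals

Round 1: Ashgrove=3 Briarlake=21 Dunmere=5 Elkhorn=13 Ironridge=8 → close Briarlake (overflow 15)
  21÷4 = 5 each, +1 to first 1
Round 2: Ashgrove=9 Dunmere=10 Elkhorn=18 Ironridge=13 → close Elkhorn (overflow 8)
  18÷3 = 6 each, +1 to first 0
Round 3: Ashgrove=15 Dunmere=16 Ironridge=19 → close Ashgrove (overflow 10)
  15÷2 = 7 each, +1 to first 1
Round 4: Dunmere=24 Ironridge=26 → close Dunmere (overflow 16)
  24÷1 = 24 each, +1 to first 0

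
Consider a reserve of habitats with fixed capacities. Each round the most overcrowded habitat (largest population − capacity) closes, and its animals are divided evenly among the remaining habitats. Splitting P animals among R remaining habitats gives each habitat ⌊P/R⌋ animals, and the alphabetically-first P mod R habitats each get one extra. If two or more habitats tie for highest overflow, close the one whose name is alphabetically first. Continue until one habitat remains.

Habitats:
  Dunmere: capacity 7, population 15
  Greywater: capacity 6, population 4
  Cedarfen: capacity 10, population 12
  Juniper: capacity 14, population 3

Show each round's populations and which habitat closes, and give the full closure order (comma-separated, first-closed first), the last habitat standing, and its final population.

Closure order: Dunmere, Cedarfen, Greywater
Last habitat: Juniper with 34 animals

Round 1: Cedarfen=12 Dunmere=15 Greywater=4 Juniper=3 → close Dunmere (overflow 8)
  15÷3 = 5 each, +1 to first 0
Round 2: Cedarfen=17 Greywater=9 Juniper=8 → close Cedarfen (overflow 7)
  17÷2 = 8 each, +1 to first 1
Round 3: Greywater=18 Juniper=16 → close Greywater (overflow 12)
  18÷1 = 18 each, +1 to first 0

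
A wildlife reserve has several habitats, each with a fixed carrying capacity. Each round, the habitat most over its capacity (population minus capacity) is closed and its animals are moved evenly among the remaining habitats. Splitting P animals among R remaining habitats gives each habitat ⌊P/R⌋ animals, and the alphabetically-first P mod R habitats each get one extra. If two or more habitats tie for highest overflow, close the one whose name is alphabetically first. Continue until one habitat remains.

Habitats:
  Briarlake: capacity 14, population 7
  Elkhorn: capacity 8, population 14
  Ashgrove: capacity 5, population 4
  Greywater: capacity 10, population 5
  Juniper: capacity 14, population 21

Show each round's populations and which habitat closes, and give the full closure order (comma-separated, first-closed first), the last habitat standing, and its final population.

Closure order: Juniper, Elkhorn, Ashgrove, Greywater
Last habitat: Briarlake with 51 animals

Round 1: Ashgrove=4 Briarlake=7 Elkhorn=14 Greywater=5 Juniper=21 → close Juniper (overflow 7)
  21÷4 = 5 each, +1 to first 1
Round 2: Ashgrove=10 Briarlake=12 Elkhorn=19 Greywater=10 → close Elkhorn (overflow 11)
  19÷3 = 6 each, +1 to first 1
Round 3: Ashgrove=17 Briarlake=18 Greywater=16 → close Ashgrove (overflow 12)
  17÷2 = 8 each, +1 to first 1
Round 4: Briarlake=27 Greywater=24 → close Greywater (overflow 14)
  24÷1 = 24 each, +1 to first 0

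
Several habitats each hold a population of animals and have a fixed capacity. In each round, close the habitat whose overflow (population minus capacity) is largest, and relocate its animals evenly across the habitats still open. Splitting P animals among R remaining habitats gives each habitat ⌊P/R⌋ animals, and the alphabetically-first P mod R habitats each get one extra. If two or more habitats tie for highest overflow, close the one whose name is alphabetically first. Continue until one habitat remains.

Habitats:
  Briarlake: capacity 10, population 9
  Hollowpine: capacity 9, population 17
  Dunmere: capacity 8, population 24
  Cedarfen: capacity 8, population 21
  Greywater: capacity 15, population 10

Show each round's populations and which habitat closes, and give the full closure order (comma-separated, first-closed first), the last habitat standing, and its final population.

Round 1: Briarlake=9 Cedarfen=21 Dunmere=24 Greywater=10 Hollowpine=17 → close Dunmere (overflow 16)
  24÷4 = 6 each, +1 to first 0
Round 2: Briarlake=15 Cedarfen=27 Greywater=16 Hollowpine=23 → close Cedarfen (overflow 19)
  27÷3 = 9 each, +1 to first 0
Round 3: Briarlake=24 Greywater=25 Hollowpine=32 → close Hollowpine (overflow 23)
  32÷2 = 16 each, +1 to first 0
Round 4: Briarlake=40 Greywater=41 → close Briarlake (overflow 30)
  40÷1 = 40 each, +1 to first 0

Closure order: Dunmere, Cedarfen, Hollowpine, Briarlake
Last habitat: Greywater with 81 animals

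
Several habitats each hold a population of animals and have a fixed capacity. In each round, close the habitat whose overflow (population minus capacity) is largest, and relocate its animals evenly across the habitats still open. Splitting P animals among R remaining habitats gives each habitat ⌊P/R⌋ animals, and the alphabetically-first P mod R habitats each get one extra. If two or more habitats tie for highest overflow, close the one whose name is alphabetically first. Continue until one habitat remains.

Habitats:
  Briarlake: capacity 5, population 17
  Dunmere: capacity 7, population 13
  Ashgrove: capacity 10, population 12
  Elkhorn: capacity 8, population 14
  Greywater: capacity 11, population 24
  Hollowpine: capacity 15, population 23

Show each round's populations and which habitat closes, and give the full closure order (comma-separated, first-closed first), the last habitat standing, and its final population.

Closure order: Greywater, Briarlake, Dunmere, Hollowpine, Elkhorn
Last habitat: Ashgrove with 103 animals

Round 1: Ashgrove=12 Briarlake=17 Dunmere=13 Elkhorn=14 Greywater=24 Hollowpine=23 → close Greywater (overflow 13)
  24÷5 = 4 each, +1 to first 4
Round 2: Ashgrove=17 Briarlake=22 Dunmere=18 Elkhorn=19 Hollowpine=27 → close Briarlake (overflow 17)
  22÷4 = 5 each, +1 to first 2
Round 3: Ashgrove=23 Dunmere=24 Elkhorn=24 Hollowpine=32 → close Dunmere (overflow 17)
  24÷3 = 8 each, +1 to first 0
Round 4: Ashgrove=31 Elkhorn=32 Hollowpine=40 → close Hollowpine (overflow 25)
  40÷2 = 20 each, +1 to first 0
Round 5: Ashgrove=51 Elkhorn=52 → close Elkhorn (overflow 44)
  52÷1 = 52 each, +1 to first 0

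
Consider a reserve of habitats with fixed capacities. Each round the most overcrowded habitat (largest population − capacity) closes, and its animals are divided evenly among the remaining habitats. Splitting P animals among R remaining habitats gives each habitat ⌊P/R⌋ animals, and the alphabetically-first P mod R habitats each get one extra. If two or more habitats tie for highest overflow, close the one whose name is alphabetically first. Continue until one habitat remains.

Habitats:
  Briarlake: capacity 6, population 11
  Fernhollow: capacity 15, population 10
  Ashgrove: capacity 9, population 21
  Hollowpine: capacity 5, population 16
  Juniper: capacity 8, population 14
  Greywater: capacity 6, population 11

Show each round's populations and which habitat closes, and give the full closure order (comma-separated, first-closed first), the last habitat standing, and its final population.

Closure order: Ashgrove, Hollowpine, Briarlake, Juniper, Greywater
Last habitat: Fernhollow with 83 animals

Round 1: Ashgrove=21 Briarlake=11 Fernhollow=10 Greywater=11 Hollowpine=16 Juniper=14 → close Ashgrove (overflow 12)
  21÷5 = 4 each, +1 to first 1
Round 2: Briarlake=16 Fernhollow=14 Greywater=15 Hollowpine=20 Juniper=18 → close Hollowpine (overflow 15)
  20÷4 = 5 each, +1 to first 0
Round 3: Briarlake=21 Fernhollow=19 Greywater=20 Juniper=23 → close Briarlake (overflow 15)
  21÷3 = 7 each, +1 to first 0
Round 4: Fernhollow=26 Greywater=27 Juniper=30 → close Juniper (overflow 22)
  30÷2 = 15 each, +1 to first 0
Round 5: Fernhollow=41 Greywater=42 → close Greywater (overflow 36)
  42÷1 = 42 each, +1 to first 0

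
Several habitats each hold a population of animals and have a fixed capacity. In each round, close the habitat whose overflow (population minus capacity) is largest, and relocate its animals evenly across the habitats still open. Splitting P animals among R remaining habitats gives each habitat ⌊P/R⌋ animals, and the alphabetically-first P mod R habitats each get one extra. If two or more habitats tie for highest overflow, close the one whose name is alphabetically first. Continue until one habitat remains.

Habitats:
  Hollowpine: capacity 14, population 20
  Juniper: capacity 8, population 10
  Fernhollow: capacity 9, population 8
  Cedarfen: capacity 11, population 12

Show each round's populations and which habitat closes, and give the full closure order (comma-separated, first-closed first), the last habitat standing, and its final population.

Closure order: Hollowpine, Cedarfen, Juniper
Last habitat: Fernhollow with 50 animals

Round 1: Cedarfen=12 Fernhollow=8 Hollowpine=20 Juniper=10 → close Hollowpine (overflow 6)
  20÷3 = 6 each, +1 to first 2
Round 2: Cedarfen=19 Fernhollow=15 Juniper=16 → close Cedarfen (overflow 8)
  19÷2 = 9 each, +1 to first 1
Round 3: Fernhollow=25 Juniper=25 → close Juniper (overflow 17)
  25÷1 = 25 each, +1 to first 0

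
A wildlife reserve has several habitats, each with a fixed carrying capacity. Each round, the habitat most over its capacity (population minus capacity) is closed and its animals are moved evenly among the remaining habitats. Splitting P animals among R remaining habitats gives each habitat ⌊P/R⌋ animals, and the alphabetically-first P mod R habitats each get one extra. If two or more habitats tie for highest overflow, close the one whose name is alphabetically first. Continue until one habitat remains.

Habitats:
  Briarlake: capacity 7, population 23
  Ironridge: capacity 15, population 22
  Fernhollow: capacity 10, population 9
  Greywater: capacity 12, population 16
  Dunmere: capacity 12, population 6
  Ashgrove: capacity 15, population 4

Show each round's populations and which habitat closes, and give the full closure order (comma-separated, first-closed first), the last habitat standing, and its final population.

Closure order: Briarlake, Ironridge, Greywater, Fernhollow, Dunmere
Last habitat: Ashgrove with 80 animals

Round 1: Ashgrove=4 Briarlake=23 Dunmere=6 Fernhollow=9 Greywater=16 Ironridge=22 → close Briarlake (overflow 16)
  23÷5 = 4 each, +1 to first 3
Round 2: Ashgrove=9 Dunmere=11 Fernhollow=14 Greywater=20 Ironridge=26 → close Ironridge (overflow 11)
  26÷4 = 6 each, +1 to first 2
Round 3: Ashgrove=16 Dunmere=18 Fernhollow=20 Greywater=26 → close Greywater (overflow 14)
  26÷3 = 8 each, +1 to first 2
Round 4: Ashgrove=25 Dunmere=27 Fernhollow=28 → close Fernhollow (overflow 18)
  28÷2 = 14 each, +1 to first 0
Round 5: Ashgrove=39 Dunmere=41 → close Dunmere (overflow 29)
  41÷1 = 41 each, +1 to first 0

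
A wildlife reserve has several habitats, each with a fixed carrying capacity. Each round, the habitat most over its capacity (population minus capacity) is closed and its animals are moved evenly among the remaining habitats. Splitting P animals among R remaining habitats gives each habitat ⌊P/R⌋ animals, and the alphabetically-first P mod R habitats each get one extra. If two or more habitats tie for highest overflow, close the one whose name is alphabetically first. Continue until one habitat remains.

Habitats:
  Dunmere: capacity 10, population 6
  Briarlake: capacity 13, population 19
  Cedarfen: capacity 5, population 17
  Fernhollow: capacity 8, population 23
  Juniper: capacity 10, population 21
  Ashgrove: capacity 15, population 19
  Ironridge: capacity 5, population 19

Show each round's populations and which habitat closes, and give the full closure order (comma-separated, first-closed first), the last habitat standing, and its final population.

Round 1: Ashgrove=19 Briarlake=19 Cedarfen=17 Dunmere=6 Fernhollow=23 Ironridge=19 Juniper=21 → close Fernhollow (overflow 15)
  23÷6 = 3 each, +1 to first 5
Round 2: Ashgrove=23 Briarlake=23 Cedarfen=21 Dunmere=10 Ironridge=23 Juniper=24 → close Ironridge (overflow 18)
  23÷5 = 4 each, +1 to first 3
Round 3: Ashgrove=28 Briarlake=28 Cedarfen=26 Dunmere=14 Juniper=28 → close Cedarfen (overflow 21)
  26÷4 = 6 each, +1 to first 2
Round 4: Ashgrove=35 Briarlake=35 Dunmere=20 Juniper=34 → close Juniper (overflow 24)
  34÷3 = 11 each, +1 to first 1
Round 5: Ashgrove=47 Briarlake=46 Dunmere=31 → close Briarlake (overflow 33)
  46÷2 = 23 each, +1 to first 0
Round 6: Ashgrove=70 Dunmere=54 → close Ashgrove (overflow 55)
  70÷1 = 70 each, +1 to first 0

Closure order: Fernhollow, Ironridge, Cedarfen, Juniper, Briarlake, Ashgrove
Last habitat: Dunmere with 124 animals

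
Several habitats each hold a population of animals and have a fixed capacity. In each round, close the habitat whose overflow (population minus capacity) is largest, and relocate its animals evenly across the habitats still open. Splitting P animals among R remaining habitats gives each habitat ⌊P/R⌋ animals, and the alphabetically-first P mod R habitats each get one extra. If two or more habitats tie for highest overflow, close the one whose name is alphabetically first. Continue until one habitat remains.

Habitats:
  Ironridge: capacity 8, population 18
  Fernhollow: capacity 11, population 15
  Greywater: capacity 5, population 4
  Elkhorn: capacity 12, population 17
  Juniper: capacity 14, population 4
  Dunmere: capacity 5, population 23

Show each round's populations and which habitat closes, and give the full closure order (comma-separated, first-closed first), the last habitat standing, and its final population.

Closure order: Dunmere, Ironridge, Elkhorn, Fernhollow, Greywater
Last habitat: Juniper with 81 animals

Round 1: Dunmere=23 Elkhorn=17 Fernhollow=15 Greywater=4 Ironridge=18 Juniper=4 → close Dunmere (overflow 18)
  23÷5 = 4 each, +1 to first 3
Round 2: Elkhorn=22 Fernhollow=20 Greywater=9 Ironridge=22 Juniper=8 → close Ironridge (overflow 14)
  22÷4 = 5 each, +1 to first 2
Round 3: Elkhorn=28 Fernhollow=26 Greywater=14 Juniper=13 → close Elkhorn (overflow 16)
  28÷3 = 9 each, +1 to first 1
Round 4: Fernhollow=36 Greywater=23 Juniper=22 → close Fernhollow (overflow 25)
  36÷2 = 18 each, +1 to first 0
Round 5: Greywater=41 Juniper=40 → close Greywater (overflow 36)
  41÷1 = 41 each, +1 to first 0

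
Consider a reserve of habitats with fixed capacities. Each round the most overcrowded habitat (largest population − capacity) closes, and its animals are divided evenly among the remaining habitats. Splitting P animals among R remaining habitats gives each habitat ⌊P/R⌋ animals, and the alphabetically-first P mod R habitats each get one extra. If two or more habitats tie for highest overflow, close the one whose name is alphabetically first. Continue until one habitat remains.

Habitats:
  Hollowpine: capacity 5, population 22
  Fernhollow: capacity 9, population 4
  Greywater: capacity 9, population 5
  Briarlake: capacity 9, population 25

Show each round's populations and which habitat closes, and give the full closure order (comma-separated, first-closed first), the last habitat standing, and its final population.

Closure order: Hollowpine, Briarlake, Fernhollow
Last habitat: Greywater with 56 animals

Round 1: Briarlake=25 Fernhollow=4 Greywater=5 Hollowpine=22 → close Hollowpine (overflow 17)
  22÷3 = 7 each, +1 to first 1
Round 2: Briarlake=33 Fernhollow=11 Greywater=12 → close Briarlake (overflow 24)
  33÷2 = 16 each, +1 to first 1
Round 3: Fernhollow=28 Greywater=28 → close Fernhollow (overflow 19)
  28÷1 = 28 each, +1 to first 0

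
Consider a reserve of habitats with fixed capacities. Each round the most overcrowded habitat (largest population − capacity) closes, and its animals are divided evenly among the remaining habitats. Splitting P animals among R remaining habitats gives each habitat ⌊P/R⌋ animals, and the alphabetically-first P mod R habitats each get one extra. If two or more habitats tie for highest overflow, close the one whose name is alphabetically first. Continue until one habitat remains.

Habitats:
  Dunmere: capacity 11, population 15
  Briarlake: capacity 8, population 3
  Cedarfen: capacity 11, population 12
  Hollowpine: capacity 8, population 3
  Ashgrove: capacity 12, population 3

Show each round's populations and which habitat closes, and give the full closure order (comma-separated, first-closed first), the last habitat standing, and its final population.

Closure order: Dunmere, Cedarfen, Briarlake, Hollowpine
Last habitat: Ashgrove with 36 animals

Round 1: Ashgrove=3 Briarlake=3 Cedarfen=12 Dunmere=15 Hollowpine=3 → close Dunmere (overflow 4)
  15÷4 = 3 each, +1 to first 3
Round 2: Ashgrove=7 Briarlake=7 Cedarfen=16 Hollowpine=6 → close Cedarfen (overflow 5)
  16÷3 = 5 each, +1 to first 1
Round 3: Ashgrove=13 Briarlake=12 Hollowpine=11 → close Briarlake (overflow 4)
  12÷2 = 6 each, +1 to first 0
Round 4: Ashgrove=19 Hollowpine=17 → close Hollowpine (overflow 9)
  17÷1 = 17 each, +1 to first 0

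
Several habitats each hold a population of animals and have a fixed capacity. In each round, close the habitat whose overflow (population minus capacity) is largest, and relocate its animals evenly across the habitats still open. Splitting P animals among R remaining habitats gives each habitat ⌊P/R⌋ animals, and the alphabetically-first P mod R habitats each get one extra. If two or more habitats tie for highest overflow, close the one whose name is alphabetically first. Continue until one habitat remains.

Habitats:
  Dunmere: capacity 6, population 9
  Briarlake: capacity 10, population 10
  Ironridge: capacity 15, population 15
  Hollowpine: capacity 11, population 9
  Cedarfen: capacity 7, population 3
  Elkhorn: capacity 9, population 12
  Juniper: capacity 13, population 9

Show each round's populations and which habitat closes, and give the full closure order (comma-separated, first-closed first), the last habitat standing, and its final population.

Closure order: Dunmere, Elkhorn, Briarlake, Ironridge, Hollowpine, Cedarfen
Last habitat: Juniper with 67 animals

Round 1: Briarlake=10 Cedarfen=3 Dunmere=9 Elkhorn=12 Hollowpine=9 Ironridge=15 Juniper=9 → close Dunmere (overflow 3)
  9÷6 = 1 each, +1 to first 3
Round 2: Briarlake=12 Cedarfen=5 Elkhorn=14 Hollowpine=10 Ironridge=16 Juniper=10 → close Elkhorn (overflow 5)
  14÷5 = 2 each, +1 to first 4
Round 3: Briarlake=15 Cedarfen=8 Hollowpine=13 Ironridge=19 Juniper=12 → close Briarlake (overflow 5)
  15÷4 = 3 each, +1 to first 3
Round 4: Cedarfen=12 Hollowpine=17 Ironridge=23 Juniper=15 → close Ironridge (overflow 8)
  23÷3 = 7 each, +1 to first 2
Round 5: Cedarfen=20 Hollowpine=25 Juniper=22 → close Hollowpine (overflow 14)
  25÷2 = 12 each, +1 to first 1
Round 6: Cedarfen=33 Juniper=34 → close Cedarfen (overflow 26)
  33÷1 = 33 each, +1 to first 0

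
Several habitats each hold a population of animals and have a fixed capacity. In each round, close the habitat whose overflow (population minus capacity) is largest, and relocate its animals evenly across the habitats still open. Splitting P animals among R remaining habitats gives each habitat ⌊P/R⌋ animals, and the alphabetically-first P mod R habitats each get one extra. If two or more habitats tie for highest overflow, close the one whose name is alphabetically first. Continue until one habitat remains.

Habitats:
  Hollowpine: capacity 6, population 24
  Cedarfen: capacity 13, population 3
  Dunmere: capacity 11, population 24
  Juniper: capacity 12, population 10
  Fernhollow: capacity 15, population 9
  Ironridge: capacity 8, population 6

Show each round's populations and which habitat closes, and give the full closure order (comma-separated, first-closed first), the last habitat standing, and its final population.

Round 1: Cedarfen=3 Dunmere=24 Fernhollow=9 Hollowpine=24 Ironridge=6 Juniper=10 → close Hollowpine (overflow 18)
  24÷5 = 4 each, +1 to first 4
Round 2: Cedarfen=8 Dunmere=29 Fernhollow=14 Ironridge=11 Juniper=14 → close Dunmere (overflow 18)
  29÷4 = 7 each, +1 to first 1
Round 3: Cedarfen=16 Fernhollow=21 Ironridge=18 Juniper=21 → close Ironridge (overflow 10)
  18÷3 = 6 each, +1 to first 0
Round 4: Cedarfen=22 Fernhollow=27 Juniper=27 → close Juniper (overflow 15)
  27÷2 = 13 each, +1 to first 1
Round 5: Cedarfen=36 Fernhollow=40 → close Fernhollow (overflow 25)
  40÷1 = 40 each, +1 to first 0

Closure order: Hollowpine, Dunmere, Ironridge, Juniper, Fernhollow
Last habitat: Cedarfen with 76 animals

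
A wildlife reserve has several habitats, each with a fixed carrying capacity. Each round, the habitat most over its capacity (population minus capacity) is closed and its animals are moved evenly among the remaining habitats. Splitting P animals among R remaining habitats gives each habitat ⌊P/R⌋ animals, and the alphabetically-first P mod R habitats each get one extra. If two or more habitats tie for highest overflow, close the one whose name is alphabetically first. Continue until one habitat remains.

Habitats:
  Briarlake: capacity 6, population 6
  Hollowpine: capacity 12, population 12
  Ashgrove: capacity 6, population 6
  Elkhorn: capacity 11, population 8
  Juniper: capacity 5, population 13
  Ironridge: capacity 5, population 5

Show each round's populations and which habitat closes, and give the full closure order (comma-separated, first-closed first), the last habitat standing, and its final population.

Round 1: Ashgrove=6 Briarlake=6 Elkhorn=8 Hollowpine=12 Ironridge=5 Juniper=13 → close Juniper (overflow 8)
  13÷5 = 2 each, +1 to first 3
Round 2: Ashgrove=9 Briarlake=9 Elkhorn=11 Hollowpine=14 Ironridge=7 → close Ashgrove (overflow 3)
  9÷4 = 2 each, +1 to first 1
Round 3: Briarlake=12 Elkhorn=13 Hollowpine=16 Ironridge=9 → close Briarlake (overflow 6)
  12÷3 = 4 each, +1 to first 0
Round 4: Elkhorn=17 Hollowpine=20 Ironridge=13 → close Hollowpine (overflow 8)
  20÷2 = 10 each, +1 to first 0
Round 5: Elkhorn=27 Ironridge=23 → close Ironridge (overflow 18)
  23÷1 = 23 each, +1 to first 0

Closure order: Juniper, Ashgrove, Briarlake, Hollowpine, Ironridge
Last habitat: Elkhorn with 50 animals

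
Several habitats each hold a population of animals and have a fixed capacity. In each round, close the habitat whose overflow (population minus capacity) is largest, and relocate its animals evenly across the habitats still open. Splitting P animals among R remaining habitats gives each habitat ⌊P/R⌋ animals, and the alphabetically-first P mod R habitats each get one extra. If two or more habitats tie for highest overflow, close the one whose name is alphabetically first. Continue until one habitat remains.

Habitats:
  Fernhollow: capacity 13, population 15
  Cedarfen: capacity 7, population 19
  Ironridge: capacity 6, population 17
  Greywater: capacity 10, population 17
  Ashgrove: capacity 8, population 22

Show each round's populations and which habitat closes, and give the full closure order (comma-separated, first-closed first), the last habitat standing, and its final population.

Round 1: Ashgrove=22 Cedarfen=19 Fernhollow=15 Greywater=17 Ironridge=17 → close Ashgrove (overflow 14)
  22÷4 = 5 each, +1 to first 2
Round 2: Cedarfen=25 Fernhollow=21 Greywater=22 Ironridge=22 → close Cedarfen (overflow 18)
  25÷3 = 8 each, +1 to first 1
Round 3: Fernhollow=30 Greywater=30 Ironridge=30 → close Ironridge (overflow 24)
  30÷2 = 15 each, +1 to first 0
Round 4: Fernhollow=45 Greywater=45 → close Greywater (overflow 35)
  45÷1 = 45 each, +1 to first 0

Closure order: Ashgrove, Cedarfen, Ironridge, Greywater
Last habitat: Fernhollow with 90 animals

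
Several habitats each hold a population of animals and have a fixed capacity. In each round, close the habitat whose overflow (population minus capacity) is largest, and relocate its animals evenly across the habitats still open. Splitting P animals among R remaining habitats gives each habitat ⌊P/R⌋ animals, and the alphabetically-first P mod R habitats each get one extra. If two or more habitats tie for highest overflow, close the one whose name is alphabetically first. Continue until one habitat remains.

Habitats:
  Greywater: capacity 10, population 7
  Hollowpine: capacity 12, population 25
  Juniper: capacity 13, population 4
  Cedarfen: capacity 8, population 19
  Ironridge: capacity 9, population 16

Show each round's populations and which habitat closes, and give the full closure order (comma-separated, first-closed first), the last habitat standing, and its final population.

Round 1: Cedarfen=19 Greywater=7 Hollowpine=25 Ironridge=16 Juniper=4 → close Hollowpine (overflow 13)
  25÷4 = 6 each, +1 to first 1
Round 2: Cedarfen=26 Greywater=13 Ironridge=22 Juniper=10 → close Cedarfen (overflow 18)
  26÷3 = 8 each, +1 to first 2
Round 3: Greywater=22 Ironridge=31 Juniper=18 → close Ironridge (overflow 22)
  31÷2 = 15 each, +1 to first 1
Round 4: Greywater=38 Juniper=33 → close Greywater (overflow 28)
  38÷1 = 38 each, +1 to first 0

Closure order: Hollowpine, Cedarfen, Ironridge, Greywater
Last habitat: Juniper with 71 animals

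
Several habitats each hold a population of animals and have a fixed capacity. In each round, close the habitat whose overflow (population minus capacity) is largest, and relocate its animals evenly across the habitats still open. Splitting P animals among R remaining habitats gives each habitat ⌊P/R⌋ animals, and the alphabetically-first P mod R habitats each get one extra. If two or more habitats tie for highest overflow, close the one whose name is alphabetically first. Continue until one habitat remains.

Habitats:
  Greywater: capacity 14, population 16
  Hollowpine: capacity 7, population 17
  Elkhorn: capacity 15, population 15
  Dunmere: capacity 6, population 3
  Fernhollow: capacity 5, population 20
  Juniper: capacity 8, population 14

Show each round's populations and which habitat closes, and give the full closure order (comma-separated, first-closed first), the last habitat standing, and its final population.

Round 1: Dunmere=3 Elkhorn=15 Fernhollow=20 Greywater=16 Hollowpine=17 Juniper=14 → close Fernhollow (overflow 15)
  20÷5 = 4 each, +1 to first 0
Round 2: Dunmere=7 Elkhorn=19 Greywater=20 Hollowpine=21 Juniper=18 → close Hollowpine (overflow 14)
  21÷4 = 5 each, +1 to first 1
Round 3: Dunmere=13 Elkhorn=24 Greywater=25 Juniper=23 → close Juniper (overflow 15)
  23÷3 = 7 each, +1 to first 2
Round 4: Dunmere=21 Elkhorn=32 Greywater=32 → close Greywater (overflow 18)
  32÷2 = 16 each, +1 to first 0
Round 5: Dunmere=37 Elkhorn=48 → close Elkhorn (overflow 33)
  48÷1 = 48 each, +1 to first 0

Closure order: Fernhollow, Hollowpine, Juniper, Greywater, Elkhorn
Last habitat: Dunmere with 85 animals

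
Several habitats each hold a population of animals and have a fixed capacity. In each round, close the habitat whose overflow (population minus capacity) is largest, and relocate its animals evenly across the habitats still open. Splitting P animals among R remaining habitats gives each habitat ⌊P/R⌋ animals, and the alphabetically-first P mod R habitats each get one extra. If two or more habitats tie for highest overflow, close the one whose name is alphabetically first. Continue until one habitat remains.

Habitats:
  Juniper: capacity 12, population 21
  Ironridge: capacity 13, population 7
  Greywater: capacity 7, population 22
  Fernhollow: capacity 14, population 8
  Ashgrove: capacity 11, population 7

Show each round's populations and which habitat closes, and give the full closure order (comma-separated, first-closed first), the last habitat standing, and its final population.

Closure order: Greywater, Juniper, Ashgrove, Fernhollow
Last habitat: Ironridge with 65 animals

Round 1: Ashgrove=7 Fernhollow=8 Greywater=22 Ironridge=7 Juniper=21 → close Greywater (overflow 15)
  22÷4 = 5 each, +1 to first 2
Round 2: Ashgrove=13 Fernhollow=14 Ironridge=12 Juniper=26 → close Juniper (overflow 14)
  26÷3 = 8 each, +1 to first 2
Round 3: Ashgrove=22 Fernhollow=23 Ironridge=20 → close Ashgrove (overflow 11)
  22÷2 = 11 each, +1 to first 0
Round 4: Fernhollow=34 Ironridge=31 → close Fernhollow (overflow 20)
  34÷1 = 34 each, +1 to first 0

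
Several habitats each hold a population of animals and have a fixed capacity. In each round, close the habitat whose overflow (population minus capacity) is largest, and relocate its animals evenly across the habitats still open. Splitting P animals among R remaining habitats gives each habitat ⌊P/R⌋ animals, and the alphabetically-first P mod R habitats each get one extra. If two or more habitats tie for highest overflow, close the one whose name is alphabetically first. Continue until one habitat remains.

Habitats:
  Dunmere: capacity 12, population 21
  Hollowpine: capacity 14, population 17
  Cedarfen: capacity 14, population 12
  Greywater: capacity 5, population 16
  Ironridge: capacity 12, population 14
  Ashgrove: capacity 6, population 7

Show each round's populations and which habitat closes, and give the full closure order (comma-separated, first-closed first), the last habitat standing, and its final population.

Round 1: Ashgrove=7 Cedarfen=12 Dunmere=21 Greywater=16 Hollowpine=17 Ironridge=14 → close Greywater (overflow 11)
  16÷5 = 3 each, +1 to first 1
Round 2: Ashgrove=11 Cedarfen=15 Dunmere=24 Hollowpine=20 Ironridge=17 → close Dunmere (overflow 12)
  24÷4 = 6 each, +1 to first 0
Round 3: Ashgrove=17 Cedarfen=21 Hollowpine=26 Ironridge=23 → close Hollowpine (overflow 12)
  26÷3 = 8 each, +1 to first 2
Round 4: Ashgrove=26 Cedarfen=30 Ironridge=31 → close Ashgrove (overflow 20)
  26÷2 = 13 each, +1 to first 0
Round 5: Cedarfen=43 Ironridge=44 → close Ironridge (overflow 32)
  44÷1 = 44 each, +1 to first 0

Closure order: Greywater, Dunmere, Hollowpine, Ashgrove, Ironridge
Last habitat: Cedarfen with 87 animals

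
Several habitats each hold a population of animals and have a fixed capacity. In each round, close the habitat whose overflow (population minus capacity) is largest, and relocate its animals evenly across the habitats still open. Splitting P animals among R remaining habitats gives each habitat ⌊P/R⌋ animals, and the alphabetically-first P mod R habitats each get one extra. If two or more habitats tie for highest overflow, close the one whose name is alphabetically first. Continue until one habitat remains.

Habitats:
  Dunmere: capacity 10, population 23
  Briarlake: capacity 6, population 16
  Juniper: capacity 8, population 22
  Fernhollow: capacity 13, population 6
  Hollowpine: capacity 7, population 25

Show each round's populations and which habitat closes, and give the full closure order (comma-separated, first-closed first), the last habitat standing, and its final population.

Round 1: Briarlake=16 Dunmere=23 Fernhollow=6 Hollowpine=25 Juniper=22 → close Hollowpine (overflow 18)
  25÷4 = 6 each, +1 to first 1
Round 2: Briarlake=23 Dunmere=29 Fernhollow=12 Juniper=28 → close Juniper (overflow 20)
  28÷3 = 9 each, +1 to first 1
Round 3: Briarlake=33 Dunmere=38 Fernhollow=21 → close Dunmere (overflow 28)
  38÷2 = 19 each, +1 to first 0
Round 4: Briarlake=52 Fernhollow=40 → close Briarlake (overflow 46)
  52÷1 = 52 each, +1 to first 0

Closure order: Hollowpine, Juniper, Dunmere, Briarlake
Last habitat: Fernhollow with 92 animals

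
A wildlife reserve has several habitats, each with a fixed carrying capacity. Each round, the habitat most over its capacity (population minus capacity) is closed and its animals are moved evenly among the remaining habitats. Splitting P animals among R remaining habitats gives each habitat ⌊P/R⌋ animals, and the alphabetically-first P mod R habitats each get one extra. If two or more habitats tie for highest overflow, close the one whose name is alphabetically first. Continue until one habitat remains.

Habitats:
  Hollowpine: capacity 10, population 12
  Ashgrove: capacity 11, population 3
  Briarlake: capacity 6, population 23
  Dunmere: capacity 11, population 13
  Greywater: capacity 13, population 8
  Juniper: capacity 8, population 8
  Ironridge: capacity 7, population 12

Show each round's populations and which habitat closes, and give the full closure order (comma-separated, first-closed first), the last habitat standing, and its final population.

Round 1: Ashgrove=3 Briarlake=23 Dunmere=13 Greywater=8 Hollowpine=12 Ironridge=12 Juniper=8 → close Briarlake (overflow 17)
  23÷6 = 3 each, +1 to first 5
Round 2: Ashgrove=7 Dunmere=17 Greywater=12 Hollowpine=16 Ironridge=16 Juniper=11 → close Ironridge (overflow 9)
  16÷5 = 3 each, +1 to first 1
Round 3: Ashgrove=11 Dunmere=20 Greywater=15 Hollowpine=19 Juniper=14 → close Dunmere (overflow 9)
  20÷4 = 5 each, +1 to first 0
Round 4: Ashgrove=16 Greywater=20 Hollowpine=24 Juniper=19 → close Hollowpine (overflow 14)
  24÷3 = 8 each, +1 to first 0
Round 5: Ashgrove=24 Greywater=28 Juniper=27 → close Juniper (overflow 19)
  27÷2 = 13 each, +1 to first 1
Round 6: Ashgrove=38 Greywater=41 → close Greywater (overflow 28)
  41÷1 = 41 each, +1 to first 0

Closure order: Briarlake, Ironridge, Dunmere, Hollowpine, Juniper, Greywater
Last habitat: Ashgrove with 79 animals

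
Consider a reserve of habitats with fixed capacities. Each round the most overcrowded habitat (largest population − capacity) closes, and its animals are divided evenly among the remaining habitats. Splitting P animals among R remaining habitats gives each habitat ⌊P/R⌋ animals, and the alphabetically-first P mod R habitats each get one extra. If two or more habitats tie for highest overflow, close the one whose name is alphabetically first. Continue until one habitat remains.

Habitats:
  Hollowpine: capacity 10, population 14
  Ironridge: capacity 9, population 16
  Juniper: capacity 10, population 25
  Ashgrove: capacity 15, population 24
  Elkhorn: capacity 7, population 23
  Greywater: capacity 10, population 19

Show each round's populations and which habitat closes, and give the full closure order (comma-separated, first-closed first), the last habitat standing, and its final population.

Round 1: Ashgrove=24 Elkhorn=23 Greywater=19 Hollowpine=14 Ironridge=16 Juniper=25 → close Elkhorn (overflow 16)
  23÷5 = 4 each, +1 to first 3
Round 2: Ashgrove=29 Greywater=24 Hollowpine=19 Ironridge=20 Juniper=29 → close Juniper (overflow 19)
  29÷4 = 7 each, +1 to first 1
Round 3: Ashgrove=37 Greywater=31 Hollowpine=26 Ironridge=27 → close Ashgrove (overflow 22)
  37÷3 = 12 each, +1 to first 1
Round 4: Greywater=44 Hollowpine=38 Ironridge=39 → close Greywater (overflow 34)
  44÷2 = 22 each, +1 to first 0
Round 5: Hollowpine=60 Ironridge=61 → close Ironridge (overflow 52)
  61÷1 = 61 each, +1 to first 0

Closure order: Elkhorn, Juniper, Ashgrove, Greywater, Ironridge
Last habitat: Hollowpine with 121 animals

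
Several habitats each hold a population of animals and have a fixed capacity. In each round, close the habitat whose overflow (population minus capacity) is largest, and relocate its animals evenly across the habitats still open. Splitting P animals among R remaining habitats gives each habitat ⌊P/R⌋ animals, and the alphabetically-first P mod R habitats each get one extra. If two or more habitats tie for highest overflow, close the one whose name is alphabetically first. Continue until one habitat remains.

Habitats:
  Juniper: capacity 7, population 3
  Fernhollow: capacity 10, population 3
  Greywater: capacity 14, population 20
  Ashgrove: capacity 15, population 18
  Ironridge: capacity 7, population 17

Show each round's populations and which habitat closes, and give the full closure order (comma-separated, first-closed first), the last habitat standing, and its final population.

Round 1: Ashgrove=18 Fernhollow=3 Greywater=20 Ironridge=17 Juniper=3 → close Ironridge (overflow 10)
  17÷4 = 4 each, +1 to first 1
Round 2: Ashgrove=23 Fernhollow=7 Greywater=24 Juniper=7 → close Greywater (overflow 10)
  24÷3 = 8 each, +1 to first 0
Round 3: Ashgrove=31 Fernhollow=15 Juniper=15 → close Ashgrove (overflow 16)
  31÷2 = 15 each, +1 to first 1
Round 4: Fernhollow=31 Juniper=30 → close Juniper (overflow 23)
  30÷1 = 30 each, +1 to first 0

Closure order: Ironridge, Greywater, Ashgrove, Juniper
Last habitat: Fernhollow with 61 animals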